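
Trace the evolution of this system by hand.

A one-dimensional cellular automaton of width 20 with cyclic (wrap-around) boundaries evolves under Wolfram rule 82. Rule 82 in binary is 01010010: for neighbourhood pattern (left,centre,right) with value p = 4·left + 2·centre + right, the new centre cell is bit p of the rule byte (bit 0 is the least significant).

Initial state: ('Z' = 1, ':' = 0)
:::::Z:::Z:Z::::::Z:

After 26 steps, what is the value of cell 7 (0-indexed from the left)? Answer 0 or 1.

gen 0: :::::Z:::Z:Z::::::Z:
gen 1: ::::Z:Z:Z:::Z::::Z:Z
gen 2: Z::Z:::::Z:Z:Z::Z:::
gen 3: :ZZ:Z:::Z:::::ZZ:Z:Z
gen 4: ::Z::Z:Z:Z:::Z:Z::::
gen 5: :Z:ZZ:::::Z:Z:::Z:::
gen 6: Z:::ZZ:::Z:::Z:Z:Z::
gen 7: :Z:Z:ZZ:Z:Z:Z:::::ZZ
gen 8: ::::::Z::::::Z:::Z:Z
gen 9: Z::::Z:Z::::Z:Z:Z:::
gen 10: :Z::Z:::Z::Z:::::Z:Z
gen 11: ::ZZ:Z:Z:ZZ:Z:::Z:::
gen 12: :Z:Z::::::Z::Z:Z:Z::
gen 13: Z:::Z::::Z:ZZ:::::Z:
gen 14: :Z:Z:Z::Z:::ZZ:::Z::
gen 15: Z:::::ZZ:Z:Z:ZZ:Z:Z:
gen 16: :Z:::Z:Z::::::Z:::::
gen 17: Z:Z:Z:::Z::::Z:Z::::
gen 18: :::::Z:Z:Z::Z:::Z::Z
gen 19: Z:::Z:::::ZZ:Z:Z:ZZ:
gen 20: :Z:Z:Z:::Z:Z::::::Z:
gen 21: Z:::::Z:Z:::Z::::Z:Z
gen 22: ZZ:::Z:::Z:Z:Z::Z:::
gen 23: :ZZ:Z:Z:Z:::::ZZ:Z:Z
gen 24: ::Z::::::Z:::Z:Z::::
gen 25: :Z:Z::::Z:Z:Z:::Z:::
gen 26: Z:::Z::Z:::::Z:Z:Z::

1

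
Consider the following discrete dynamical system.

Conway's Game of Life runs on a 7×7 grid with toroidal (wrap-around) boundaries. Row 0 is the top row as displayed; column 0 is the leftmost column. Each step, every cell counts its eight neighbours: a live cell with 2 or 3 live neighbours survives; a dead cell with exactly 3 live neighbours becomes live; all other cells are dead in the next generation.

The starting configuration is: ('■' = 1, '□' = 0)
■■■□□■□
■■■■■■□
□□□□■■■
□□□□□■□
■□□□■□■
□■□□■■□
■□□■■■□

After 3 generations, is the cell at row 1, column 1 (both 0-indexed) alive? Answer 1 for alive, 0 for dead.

0) ■■■□□■□
■■■■■■□
□□□□■■■
□□□□□■□
■□□□■□■
□■□□■■□
■□□■■■□
1) □□□□□□□
□□□□□□□
■■■□□□□
■□□□□□□
■□□□■□■
□■□□□□□
■□□■□□□
2) □□□□□□□
□■□□□□□
■■□□□□□
□□□□□□□
■■□□□□■
□■□□□□■
□□□□□□□
3) □□□□□□□
■■□□□□□
■■□□□□□
□□□□□□■
□■□□□□■
□■□□□□■
□□□□□□□

1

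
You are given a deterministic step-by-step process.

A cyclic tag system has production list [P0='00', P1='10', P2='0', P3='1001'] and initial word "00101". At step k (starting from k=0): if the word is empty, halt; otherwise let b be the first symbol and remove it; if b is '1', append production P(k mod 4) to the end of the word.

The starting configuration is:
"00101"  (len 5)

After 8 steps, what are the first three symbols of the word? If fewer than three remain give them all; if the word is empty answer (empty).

(empty)

gen 0: "00101"  (len 5)
gen 1: "0101"  (len 4)
gen 2: "101"  (len 3)
gen 3: "010"  (len 3)
gen 4: "10"  (len 2)
gen 5: "000"  (len 3)
gen 6: "00"  (len 2)
gen 7: "0"  (len 1)
gen 8: (halted — word empty)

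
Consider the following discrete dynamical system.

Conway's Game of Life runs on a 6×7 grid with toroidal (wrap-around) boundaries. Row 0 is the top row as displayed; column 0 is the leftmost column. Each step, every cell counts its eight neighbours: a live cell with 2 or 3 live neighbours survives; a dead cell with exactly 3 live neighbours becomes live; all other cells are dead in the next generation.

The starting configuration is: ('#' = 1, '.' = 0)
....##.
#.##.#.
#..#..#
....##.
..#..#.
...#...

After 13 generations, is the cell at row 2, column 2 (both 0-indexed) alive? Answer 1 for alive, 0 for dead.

1

[0] ....##.
#.##.#.
#..#..#
....##.
..#..#.
...#...
[1] ..#..##
####.#.
####...
...###.
...#.#.
...#.#.
[2] #....#.
.....#.
#....#.
.#...##
..##.##
..##.#.
[3] .....#.
....##.
#...##.
.##....
##.#...
.###.#.
[4] ..##.##
.......
.#.####
..###.#
#..##..
##.#..#
[5] .######
#......
#.....#
.#....#
.......
.#.....
[6] .######
..###..
.#....#
......#
#......
##.###.
[7] ......#
......#
#.##.#.
......#
##..##.
.......
[8] .......
#....##
#....#.
..##...
#....##
#....##
[9] .......
#....#.
##..##.
##..##.
##..##.
#....#.
[10] .......
##..##.
.......
..##...
.......
##..##.
[11] .......
.......
.####..
.......
.####..
.......
[12] .......
..##...
..##...
.......
..##...
..##...
[13] .......
..##...
..##...
.......
..##...
..##...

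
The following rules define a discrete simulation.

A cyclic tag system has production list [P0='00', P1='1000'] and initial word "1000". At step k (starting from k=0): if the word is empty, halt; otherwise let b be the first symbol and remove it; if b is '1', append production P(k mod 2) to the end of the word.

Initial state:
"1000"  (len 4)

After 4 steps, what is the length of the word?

2

k=0  "1000"  (len 4)
k=1  "00000"  (len 5)
k=2  "0000"  (len 4)
k=3  "000"  (len 3)
k=4  "00"  (len 2)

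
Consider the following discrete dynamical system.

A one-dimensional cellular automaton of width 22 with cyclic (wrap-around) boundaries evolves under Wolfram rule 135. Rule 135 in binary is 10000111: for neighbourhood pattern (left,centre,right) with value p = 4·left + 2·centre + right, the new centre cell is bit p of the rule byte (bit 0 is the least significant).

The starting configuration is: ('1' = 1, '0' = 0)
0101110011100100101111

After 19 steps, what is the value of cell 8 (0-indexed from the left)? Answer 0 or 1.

0

step 0: 0101110011100100101111
step 1: 0100100101001101100110
step 2: 1101101101010000001000
step 3: 0000000001010111111011
step 4: 0111111111010011110000
step 5: 1011111110010101100111
step 6: 0001111100110100001011
step 7: 0110111001000101111000
step 8: 1000010011011100110011
step 9: 0011110100001001000101
step 10: 0101100101111011011101
step 11: 0100001100110000001001
step 12: 0101110001000111111011
step 13: 0100100111011011110000
step 14: 1101101010000001100111
step 15: 1000001010111110001011
step 16: 0011111010011100111001
step 17: 0101110010101001010011
step 18: 0100100110101011010100
step 19: 1101101000101000010101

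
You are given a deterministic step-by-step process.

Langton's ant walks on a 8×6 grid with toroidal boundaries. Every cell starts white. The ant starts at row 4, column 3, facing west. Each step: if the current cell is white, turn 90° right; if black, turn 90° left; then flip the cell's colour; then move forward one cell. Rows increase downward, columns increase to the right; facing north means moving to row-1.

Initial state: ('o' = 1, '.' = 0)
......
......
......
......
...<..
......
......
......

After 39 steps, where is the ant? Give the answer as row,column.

4,0

step 0: ......
......
......
......
...<..
......
......
......
step 1: ......
......
......
...^..
...o..
......
......
......
step 2: ......
......
......
...o>.
...o..
......
......
......
step 3: ......
......
......
...oo.
...ov.
......
......
......
step 4: ......
......
......
...oo.
...<o.
......
......
......
step 5: ......
......
......
...oo.
....o.
...v..
......
......
step 6: ......
......
......
...oo.
....o.
..<o..
......
......
step 7: ......
......
......
...oo.
..^.o.
..oo..
......
......
step 8: ......
......
......
...oo.
..o>o.
..oo..
......
......
step 9: ......
......
......
...oo.
..ooo.
..ov..
......
......
step 10: ......
......
......
...oo.
..ooo.
..o.>.
......
......
step 11: ......
......
......
...oo.
..ooo.
..o.o.
....v.
......
step 12: ......
......
......
...oo.
..ooo.
..o.o.
...<o.
......
step 13: ......
......
......
...oo.
..ooo.
..o^o.
...oo.
......
step 14: ......
......
......
...oo.
..ooo.
..oo>.
...oo.
......
step 15: ......
......
......
...oo.
..oo^.
..oo..
...oo.
......
step 16: ......
......
......
...oo.
..o<..
..oo..
...oo.
......
step 17: ......
......
......
...oo.
..o...
..ov..
...oo.
......
step 18: ......
......
......
...oo.
..o...
..o.>.
...oo.
......
step 19: ......
......
......
...oo.
..o...
..o.o.
...ov.
......
step 20: ......
......
......
...oo.
..o...
..o.o.
...o.>
......
step 21: ......
......
......
...oo.
..o...
..o.o.
...o.o
.....v
step 22: ......
......
......
...oo.
..o...
..o.o.
...o.o
....<o
step 23: ......
......
......
...oo.
..o...
..o.o.
...o^o
....oo
step 24: ......
......
......
...oo.
..o...
..o.o.
...oo>
....oo
step 25: ......
......
......
...oo.
..o...
..o.o^
...oo.
....oo
step 26: ......
......
......
...oo.
..o...
>.o.oo
...oo.
....oo
step 27: ......
......
......
...oo.
..o...
o.o.oo
v..oo.
....oo
step 28: ......
......
......
...oo.
..o...
o.o.oo
o..oo<
....oo
step 29: ......
......
......
...oo.
..o...
o.o.o^
o..ooo
....oo
step 30: ......
......
......
...oo.
..o...
o.o.<.
o..ooo
....oo
step 31: ......
......
......
...oo.
..o...
o.o...
o..ovo
....oo
step 32: ......
......
......
...oo.
..o...
o.o...
o..o.>
....oo
step 33: ......
......
......
...oo.
..o...
o.o..^
o..o..
....oo
step 34: ......
......
......
...oo.
..o...
>.o..o
o..o..
....oo
step 35: ......
......
......
...oo.
^.o...
..o..o
o..o..
....oo
step 36: ......
......
......
...oo.
o>o...
..o..o
o..o..
....oo
step 37: ......
......
......
...oo.
ooo...
.vo..o
o..o..
....oo
step 38: ......
......
......
...oo.
ooo...
<oo..o
o..o..
....oo
step 39: ......
......
......
...oo.
^oo...
ooo..o
o..o..
....oo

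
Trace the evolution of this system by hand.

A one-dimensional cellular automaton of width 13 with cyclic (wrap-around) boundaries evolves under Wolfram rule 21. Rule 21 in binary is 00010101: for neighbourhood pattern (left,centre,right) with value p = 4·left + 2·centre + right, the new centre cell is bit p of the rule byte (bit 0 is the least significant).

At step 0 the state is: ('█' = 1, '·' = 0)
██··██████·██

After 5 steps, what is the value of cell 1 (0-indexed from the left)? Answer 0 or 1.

0

step 0: ██··██████·██
step 1: ··█··········
step 2: █·███████████
step 3: ·············
step 4: █████████████
step 5: ·············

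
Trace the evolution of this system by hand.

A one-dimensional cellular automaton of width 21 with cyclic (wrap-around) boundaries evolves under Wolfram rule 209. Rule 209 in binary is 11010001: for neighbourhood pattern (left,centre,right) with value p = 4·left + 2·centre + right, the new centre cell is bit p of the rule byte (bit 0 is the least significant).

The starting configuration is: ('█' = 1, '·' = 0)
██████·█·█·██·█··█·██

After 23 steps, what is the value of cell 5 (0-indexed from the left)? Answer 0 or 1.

1

k=0  ██████·█·█·██·█··█·██
k=1  ██████······█··█····█
k=2  ███████████··█··███··
k=3  ·███████████··█··███·
k=4  ··███████████··█··███
k=5  █··███████████··█··██
k=6  ██··███████████··█··█
k=7  ███··███████████··█··
k=8  ·███··███████████··█·
k=9  ··███··███████████··█
k=10  █··███··███████████··
k=11  ·█··███··███████████·
k=12  ··█··███··███████████
k=13  █··█··███··██████████
k=14  ██··█··███··█████████
k=15  ███··█··███··████████
k=16  ████··█··███··███████
k=17  █████··█··███··██████
k=18  ██████··█··███··█████
k=19  ███████··█··███··████
k=20  ████████··█··███··███
k=21  █████████··█··███··██
k=22  ██████████··█··███··█
k=23  ███████████··█··███··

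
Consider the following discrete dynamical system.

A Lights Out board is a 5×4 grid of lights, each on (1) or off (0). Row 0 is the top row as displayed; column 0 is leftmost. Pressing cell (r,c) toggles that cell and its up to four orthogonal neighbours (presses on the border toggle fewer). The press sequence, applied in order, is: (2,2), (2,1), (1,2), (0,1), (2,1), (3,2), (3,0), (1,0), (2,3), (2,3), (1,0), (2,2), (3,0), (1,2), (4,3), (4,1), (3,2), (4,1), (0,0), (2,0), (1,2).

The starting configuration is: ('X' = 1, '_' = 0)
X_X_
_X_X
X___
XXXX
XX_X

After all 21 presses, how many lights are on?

11

gen 0: X_X_
_X_X
X___
XXXX
XX_X
gen 1: X_X_
_XXX
XXXX
XX_X
XX_X
gen 2: X_X_
__XX
___X
X__X
XX_X
gen 3: X___
_X__
__XX
X__X
XX_X
gen 4: _XX_
____
__XX
X__X
XX_X
gen 5: _XX_
_X__
XX_X
XX_X
XX_X
gen 6: _XX_
_X__
XXXX
X_X_
XXXX
gen 7: _XX_
_X__
_XXX
_XX_
_XXX
gen 8: XXX_
X___
XXXX
_XX_
_XXX
gen 9: XXX_
X__X
XX__
_XXX
_XXX
gen 10: XXX_
X___
XXXX
_XX_
_XXX
gen 11: _XX_
_X__
_XXX
_XX_
_XXX
gen 12: _XX_
_XX_
____
_X__
_XXX
gen 13: _XX_
_XX_
X___
X___
XXXX
gen 14: _X__
___X
X_X_
X___
XXXX
gen 15: _X__
___X
X_X_
X__X
XX__
gen 16: _X__
___X
X_X_
XX_X
__X_
gen 17: _X__
___X
X___
X_X_
____
gen 18: _X__
___X
X___
XXX_
XXX_
gen 19: X___
X__X
X___
XXX_
XXX_
gen 20: X___
___X
_X__
_XX_
XXX_
gen 21: X_X_
_XX_
_XX_
_XX_
XXX_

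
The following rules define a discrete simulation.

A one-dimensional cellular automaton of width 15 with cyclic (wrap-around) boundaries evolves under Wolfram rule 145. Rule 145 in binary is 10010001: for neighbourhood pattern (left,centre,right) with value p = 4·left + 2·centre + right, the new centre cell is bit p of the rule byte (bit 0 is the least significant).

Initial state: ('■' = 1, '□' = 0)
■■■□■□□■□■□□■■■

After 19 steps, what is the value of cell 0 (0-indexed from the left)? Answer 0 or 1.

t=0: ■■■□■□□■□■□□■■■
t=1: ■■□□□■□□□□■□□■■
t=2: ■□■■□□■■■□□■□□■
t=3: □□□□■□□■□■□□■□□
t=4: ■■■□□■□□□□■□□■■
t=5: ■■□■□□■■■□□■□□■
t=6: ■□□□■□□■□■□□■□□
t=7: □■■□□■□□□□■□□■□
t=8: □□□■□□■■■□□■□□■
t=9: ■■□□■□□■□■□□■□□
t=10: □□■□□■□□□□■□□■□
t=11: ■□□■□□■■■□□■□□■
t=12: □■□□■□□■□■□□■□□
t=13: □□■□□■□□□□■□□■■
t=14: ■□□■□□■■■□□■□□□
t=15: □■□□■□□■□■□□■■□
t=16: □□■□□■□□□□■□□□■
t=17: ■□□■□□■■■□□■■□□
t=18: □■□□■□□■□■□□□■□
t=19: □□■□□■□□□□■■□□■

0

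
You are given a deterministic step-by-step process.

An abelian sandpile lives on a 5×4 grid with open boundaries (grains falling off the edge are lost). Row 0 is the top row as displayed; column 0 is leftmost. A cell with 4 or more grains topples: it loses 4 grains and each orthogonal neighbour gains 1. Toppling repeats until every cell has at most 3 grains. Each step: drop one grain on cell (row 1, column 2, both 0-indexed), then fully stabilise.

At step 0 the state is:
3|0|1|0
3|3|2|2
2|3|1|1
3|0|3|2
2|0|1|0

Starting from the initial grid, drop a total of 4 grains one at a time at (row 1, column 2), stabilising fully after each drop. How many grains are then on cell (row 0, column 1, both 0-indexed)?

t=0: 3|0|1|0
3|3|2|2
2|3|1|1
3|0|3|2
2|0|1|0
t=1: 3|0|1|0
3|3|3|2
2|3|1|1
3|0|3|2
2|0|1|0
t=2: 0|2|2|0
2|2|1|3
1|1|3|1
0|2|3|2
3|0|1|0
t=3: 0|2|2|0
2|2|2|3
1|1|3|1
0|2|3|2
3|0|1|0
t=4: 0|2|2|0
2|2|3|3
1|1|3|1
0|2|3|2
3|0|1|0

2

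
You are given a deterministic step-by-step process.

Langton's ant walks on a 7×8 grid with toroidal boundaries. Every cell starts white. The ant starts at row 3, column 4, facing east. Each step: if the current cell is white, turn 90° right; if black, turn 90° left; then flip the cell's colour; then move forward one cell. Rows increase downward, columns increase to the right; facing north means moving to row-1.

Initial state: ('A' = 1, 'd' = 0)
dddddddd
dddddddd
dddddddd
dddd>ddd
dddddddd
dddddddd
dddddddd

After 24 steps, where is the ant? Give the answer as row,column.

1,2

gen 0: dddddddd
dddddddd
dddddddd
dddd>ddd
dddddddd
dddddddd
dddddddd
gen 1: dddddddd
dddddddd
dddddddd
ddddAddd
ddddvddd
dddddddd
dddddddd
gen 2: dddddddd
dddddddd
dddddddd
ddddAddd
ddd<Addd
dddddddd
dddddddd
gen 3: dddddddd
dddddddd
dddddddd
ddd^Addd
dddAAddd
dddddddd
dddddddd
gen 4: dddddddd
dddddddd
dddddddd
dddA>ddd
dddAAddd
dddddddd
dddddddd
gen 5: dddddddd
dddddddd
dddd^ddd
dddAdddd
dddAAddd
dddddddd
dddddddd
gen 6: dddddddd
dddddddd
ddddA>dd
dddAdddd
dddAAddd
dddddddd
dddddddd
gen 7: dddddddd
dddddddd
ddddAAdd
dddAdvdd
dddAAddd
dddddddd
dddddddd
gen 8: dddddddd
dddddddd
ddddAAdd
dddA<Add
dddAAddd
dddddddd
dddddddd
gen 9: dddddddd
dddddddd
dddd^Add
dddAAAdd
dddAAddd
dddddddd
dddddddd
gen 10: dddddddd
dddddddd
ddd<dAdd
dddAAAdd
dddAAddd
dddddddd
dddddddd
gen 11: dddddddd
ddd^dddd
dddAdAdd
dddAAAdd
dddAAddd
dddddddd
dddddddd
gen 12: dddddddd
dddA>ddd
dddAdAdd
dddAAAdd
dddAAddd
dddddddd
dddddddd
gen 13: dddddddd
dddAAddd
dddAvAdd
dddAAAdd
dddAAddd
dddddddd
dddddddd
gen 14: dddddddd
dddAAddd
ddd<AAdd
dddAAAdd
dddAAddd
dddddddd
dddddddd
gen 15: dddddddd
dddAAddd
ddddAAdd
dddvAAdd
dddAAddd
dddddddd
dddddddd
gen 16: dddddddd
dddAAddd
ddddAAdd
dddd>Add
dddAAddd
dddddddd
dddddddd
gen 17: dddddddd
dddAAddd
dddd^Add
dddddAdd
dddAAddd
dddddddd
dddddddd
gen 18: dddddddd
dddAAddd
ddd<dAdd
dddddAdd
dddAAddd
dddddddd
dddddddd
gen 19: dddddddd
ddd^Addd
dddAdAdd
dddddAdd
dddAAddd
dddddddd
dddddddd
gen 20: dddddddd
dd<dAddd
dddAdAdd
dddddAdd
dddAAddd
dddddddd
dddddddd
gen 21: dd^ddddd
ddAdAddd
dddAdAdd
dddddAdd
dddAAddd
dddddddd
dddddddd
gen 22: ddA>dddd
ddAdAddd
dddAdAdd
dddddAdd
dddAAddd
dddddddd
dddddddd
gen 23: ddAAdddd
ddAvAddd
dddAdAdd
dddddAdd
dddAAddd
dddddddd
dddddddd
gen 24: ddAAdddd
dd<AAddd
dddAdAdd
dddddAdd
dddAAddd
dddddddd
dddddddd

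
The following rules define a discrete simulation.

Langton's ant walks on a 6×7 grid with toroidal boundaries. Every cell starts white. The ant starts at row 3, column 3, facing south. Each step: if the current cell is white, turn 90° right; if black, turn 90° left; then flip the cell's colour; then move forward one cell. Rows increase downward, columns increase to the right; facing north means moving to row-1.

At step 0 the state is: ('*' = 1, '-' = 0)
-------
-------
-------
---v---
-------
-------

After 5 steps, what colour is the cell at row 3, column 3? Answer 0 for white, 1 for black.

0

gen 0: -------
-------
-------
---v---
-------
-------
gen 1: -------
-------
-------
--<*---
-------
-------
gen 2: -------
-------
--^----
--**---
-------
-------
gen 3: -------
-------
--*>---
--**---
-------
-------
gen 4: -------
-------
--**---
--*v---
-------
-------
gen 5: -------
-------
--**---
--*->--
-------
-------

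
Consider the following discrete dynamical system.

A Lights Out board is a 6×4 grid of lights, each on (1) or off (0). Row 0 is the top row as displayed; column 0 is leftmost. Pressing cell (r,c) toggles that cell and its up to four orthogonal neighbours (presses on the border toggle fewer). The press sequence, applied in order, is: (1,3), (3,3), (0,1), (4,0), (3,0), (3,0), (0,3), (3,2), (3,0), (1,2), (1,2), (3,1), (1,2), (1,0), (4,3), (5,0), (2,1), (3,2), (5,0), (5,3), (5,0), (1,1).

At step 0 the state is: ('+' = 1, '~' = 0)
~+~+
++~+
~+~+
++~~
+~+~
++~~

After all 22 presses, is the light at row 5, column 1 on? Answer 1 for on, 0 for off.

[0] ~+~+
++~+
~+~+
++~~
+~+~
++~~
[1] ~+~~
+++~
~+~~
++~~
+~+~
++~~
[2] ~+~~
+++~
~+~+
++++
+~++
++~~
[3] +~+~
+~+~
~+~+
++++
+~++
++~~
[4] +~+~
+~+~
~+~+
~+++
~+++
~+~~
[5] +~+~
+~+~
++~+
+~++
++++
~+~~
[6] +~+~
+~+~
~+~+
~+++
~+++
~+~~
[7] +~~+
+~++
~+~+
~+++
~+++
~+~~
[8] +~~+
+~++
~+++
~~~~
~+~+
~+~~
[9] +~~+
+~++
++++
++~~
++~+
~+~~
[10] +~++
++~~
++~+
++~~
++~+
~+~~
[11] +~~+
+~++
++++
++~~
++~+
~+~~
[12] +~~+
+~++
+~++
~~+~
+~~+
~+~~
[13] +~++
++~~
+~~+
~~+~
+~~+
~+~~
[14] ~~++
~~~~
~~~+
~~+~
+~~+
~+~~
[15] ~~++
~~~~
~~~+
~~++
+~+~
~+~+
[16] ~~++
~~~~
~~~+
~~++
~~+~
+~~+
[17] ~~++
~+~~
++++
~+++
~~+~
+~~+
[18] ~~++
~+~~
++~+
~~~~
~~~~
+~~+
[19] ~~++
~+~~
++~+
~~~~
+~~~
~+~+
[20] ~~++
~+~~
++~+
~~~~
+~~+
~++~
[21] ~~++
~+~~
++~+
~~~~
~~~+
+~+~
[22] ~+++
+~+~
+~~+
~~~~
~~~+
+~+~

0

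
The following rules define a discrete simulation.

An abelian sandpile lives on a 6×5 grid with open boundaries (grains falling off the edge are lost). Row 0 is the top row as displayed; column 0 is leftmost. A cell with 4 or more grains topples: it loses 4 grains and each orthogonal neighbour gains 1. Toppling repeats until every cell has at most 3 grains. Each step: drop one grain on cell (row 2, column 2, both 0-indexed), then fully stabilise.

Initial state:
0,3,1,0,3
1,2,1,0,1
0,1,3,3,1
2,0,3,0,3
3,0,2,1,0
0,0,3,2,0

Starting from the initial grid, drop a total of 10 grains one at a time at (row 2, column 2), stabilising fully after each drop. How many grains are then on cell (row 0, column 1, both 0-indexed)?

k=0  0,3,1,0,3
1,2,1,0,1
0,1,3,3,1
2,0,3,0,3
3,0,2,1,0
0,0,3,2,0
k=1  0,3,1,0,3
1,2,2,1,1
0,2,2,0,2
2,1,0,2,3
3,0,3,1,0
0,0,3,2,0
k=2  0,3,1,0,3
1,2,2,1,1
0,2,3,0,2
2,1,0,2,3
3,0,3,1,0
0,0,3,2,0
k=3  0,3,1,0,3
1,2,3,1,1
0,3,0,1,2
2,1,1,2,3
3,0,3,1,0
0,0,3,2,0
k=4  0,3,1,0,3
1,2,3,1,1
0,3,1,1,2
2,1,1,2,3
3,0,3,1,0
0,0,3,2,0
k=5  0,3,1,0,3
1,2,3,1,1
0,3,2,1,2
2,1,1,2,3
3,0,3,1,0
0,0,3,2,0
k=6  0,3,1,0,3
1,2,3,1,1
0,3,3,1,2
2,1,1,2,3
3,0,3,1,0
0,0,3,2,0
k=7  1,0,3,0,3
2,1,1,2,1
1,1,2,2,2
2,2,2,2,3
3,0,3,1,0
0,0,3,2,0
k=8  1,0,3,0,3
2,1,1,2,1
1,1,3,2,2
2,2,2,2,3
3,0,3,1,0
0,0,3,2,0
k=9  1,0,3,0,3
2,1,2,2,1
1,2,0,3,2
2,2,3,2,3
3,0,3,1,0
0,0,3,2,0
k=10  1,0,3,0,3
2,1,2,2,1
1,2,1,3,2
2,2,3,2,3
3,0,3,1,0
0,0,3,2,0

0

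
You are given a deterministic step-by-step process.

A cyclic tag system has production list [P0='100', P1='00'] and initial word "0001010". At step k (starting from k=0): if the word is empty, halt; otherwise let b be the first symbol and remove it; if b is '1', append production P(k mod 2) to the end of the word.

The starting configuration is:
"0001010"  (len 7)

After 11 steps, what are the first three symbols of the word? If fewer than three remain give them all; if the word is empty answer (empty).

gen 0: "0001010"  (len 7)
gen 1: "001010"  (len 6)
gen 2: "01010"  (len 5)
gen 3: "1010"  (len 4)
gen 4: "01000"  (len 5)
gen 5: "1000"  (len 4)
gen 6: "00000"  (len 5)
gen 7: "0000"  (len 4)
gen 8: "000"  (len 3)
gen 9: "00"  (len 2)
gen 10: "0"  (len 1)
gen 11: (halted — word empty)

(empty)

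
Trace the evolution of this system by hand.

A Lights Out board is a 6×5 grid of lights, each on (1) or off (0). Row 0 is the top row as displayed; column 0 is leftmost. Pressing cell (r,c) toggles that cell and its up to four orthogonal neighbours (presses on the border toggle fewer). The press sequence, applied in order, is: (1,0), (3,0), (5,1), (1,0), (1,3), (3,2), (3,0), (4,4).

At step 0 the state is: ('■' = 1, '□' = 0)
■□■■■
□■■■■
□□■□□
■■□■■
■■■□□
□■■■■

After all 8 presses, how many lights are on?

t=0: ■□■■■
□■■■■
□□■□□
■■□■■
■■■□□
□■■■■
t=1: □□■■■
■□■■■
■□■□□
■■□■■
■■■□□
□■■■■
t=2: □□■■■
■□■■■
□□■□□
□□□■■
□■■□□
□■■■■
t=3: □□■■■
■□■■■
□□■□□
□□□■■
□□■□□
■□□■■
t=4: ■□■■■
□■■■■
■□■□□
□□□■■
□□■□□
■□□■■
t=5: ■□■□■
□■□□□
■□■■□
□□□■■
□□■□□
■□□■■
t=6: ■□■□■
□■□□□
■□□■□
□■■□■
□□□□□
■□□■■
t=7: ■□■□■
□■□□□
□□□■□
■□■□■
■□□□□
■□□■■
t=8: ■□■□■
□■□□□
□□□■□
■□■□□
■□□■■
■□□■□

12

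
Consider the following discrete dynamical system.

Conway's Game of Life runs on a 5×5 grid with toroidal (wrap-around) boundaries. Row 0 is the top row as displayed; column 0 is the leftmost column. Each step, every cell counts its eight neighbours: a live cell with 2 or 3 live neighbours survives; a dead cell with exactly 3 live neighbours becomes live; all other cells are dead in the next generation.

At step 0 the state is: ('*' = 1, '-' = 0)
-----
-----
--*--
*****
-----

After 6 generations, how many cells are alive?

t=0: -----
-----
--*--
*****
-----
t=1: -----
-----
*-*-*
*****
*****
t=2: *****
-----
--*--
-----
-----
t=3: *****
*---*
-----
-----
*****
t=4: -----
--*--
-----
*****
-----
t=5: -----
-----
*---*
*****
*****
t=6: *****
-----
--*--
-----
-----

6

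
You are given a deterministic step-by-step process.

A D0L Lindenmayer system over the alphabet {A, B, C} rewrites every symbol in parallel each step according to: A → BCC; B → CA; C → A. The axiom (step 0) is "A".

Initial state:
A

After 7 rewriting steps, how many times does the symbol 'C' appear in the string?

62

[0] A
[1] BCC
[2] CAAA
[3] ABCCBCCBCC
[4] BCCCAAACAAACAAA
[5] CAAAABCCBCCBCCABCCBCCBCCABCCBCCBCC
[6] ABCCBCCBCCBCCCAAACAAACAAABCCCAAACAAACAAABCCCAAACAAACAAA
[7] BCCCAAACAAACAAACAAAABCCBCCBCCABCCBCCBCCABCCBCCBCCCAAAABCCBCCBCCABCCBCCBCCABCCBCCBCCCAAAABCCBCCBCCABCCBCCBCCABCCBCCBCC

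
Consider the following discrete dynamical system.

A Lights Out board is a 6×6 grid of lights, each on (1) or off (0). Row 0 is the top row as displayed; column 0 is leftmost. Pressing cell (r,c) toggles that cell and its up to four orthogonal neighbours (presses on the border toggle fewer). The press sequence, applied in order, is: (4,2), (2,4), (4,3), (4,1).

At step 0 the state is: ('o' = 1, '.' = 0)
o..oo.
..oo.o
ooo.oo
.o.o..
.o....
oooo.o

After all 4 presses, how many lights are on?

0) o..oo.
..oo.o
ooo.oo
.o.o..
.o....
oooo.o
1) o..oo.
..oo.o
ooo.oo
.ooo..
..oo..
oo.o.o
2) o..oo.
..oooo
oooo..
.oooo.
..oo..
oo.o.o
3) o..oo.
..oooo
oooo..
.oo.o.
....o.
oo...o
4) o..oo.
..oooo
oooo..
..o.o.
ooo.o.
o....o

19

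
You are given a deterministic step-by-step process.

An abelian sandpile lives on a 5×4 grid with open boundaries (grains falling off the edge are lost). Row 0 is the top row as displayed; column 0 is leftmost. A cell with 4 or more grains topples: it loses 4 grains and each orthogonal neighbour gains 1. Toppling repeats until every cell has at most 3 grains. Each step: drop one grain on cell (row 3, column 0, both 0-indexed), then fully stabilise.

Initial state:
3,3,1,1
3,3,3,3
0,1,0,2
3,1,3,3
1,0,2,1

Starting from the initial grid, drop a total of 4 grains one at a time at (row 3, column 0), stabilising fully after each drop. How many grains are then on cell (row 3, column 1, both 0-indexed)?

t=0: 3,3,1,1
3,3,3,3
0,1,0,2
3,1,3,3
1,0,2,1
t=1: 3,3,1,1
3,3,3,3
1,1,0,2
0,2,3,3
2,0,2,1
t=2: 3,3,1,1
3,3,3,3
1,1,0,2
1,2,3,3
2,0,2,1
t=3: 3,3,1,1
3,3,3,3
1,1,0,2
2,2,3,3
2,0,2,1
t=4: 3,3,1,1
3,3,3,3
1,1,0,2
3,2,3,3
2,0,2,1

2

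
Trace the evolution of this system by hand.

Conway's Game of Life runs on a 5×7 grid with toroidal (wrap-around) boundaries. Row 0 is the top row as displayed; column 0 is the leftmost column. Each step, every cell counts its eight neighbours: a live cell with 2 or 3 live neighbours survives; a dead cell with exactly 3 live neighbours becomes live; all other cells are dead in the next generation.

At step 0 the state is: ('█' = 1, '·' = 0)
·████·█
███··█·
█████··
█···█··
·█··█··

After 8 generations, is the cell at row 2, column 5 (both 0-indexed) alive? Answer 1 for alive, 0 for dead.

[0] ·████·█
███··█·
█████··
█···█··
·█··█··
[1] ····█·█
·····█·
····██·
█···██·
·█··█··
[2] ····█··
······█
·······
···█··█
█··██·█
[3] █··██·█
·······
·······
█··████
█··██·█
[4] █··██·█
·······
····███
█··█···
·██····
[5] ████···
█··█···
····███
███████
·██·█·█
[6] ····█·█
█··█·█·
·······
·······
·······
[7] ····███
····███
·······
·······
·······
[8] ····█·█
····█·█
·····█·
·······
·····█·

1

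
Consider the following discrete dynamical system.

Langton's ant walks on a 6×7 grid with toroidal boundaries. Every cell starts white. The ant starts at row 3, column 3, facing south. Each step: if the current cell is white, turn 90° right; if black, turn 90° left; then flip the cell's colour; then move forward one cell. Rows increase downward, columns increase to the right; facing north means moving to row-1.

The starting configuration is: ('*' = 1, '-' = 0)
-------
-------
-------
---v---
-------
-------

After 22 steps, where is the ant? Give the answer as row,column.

0) -------
-------
-------
---v---
-------
-------
1) -------
-------
-------
--<*---
-------
-------
2) -------
-------
--^----
--**---
-------
-------
3) -------
-------
--*>---
--**---
-------
-------
4) -------
-------
--**---
--*v---
-------
-------
5) -------
-------
--**---
--*->--
-------
-------
6) -------
-------
--**---
--*-*--
----v--
-------
7) -------
-------
--**---
--*-*--
---<*--
-------
8) -------
-------
--**---
--*^*--
---**--
-------
9) -------
-------
--**---
--**>--
---**--
-------
10) -------
-------
--**^--
--**---
---**--
-------
11) -------
-------
--***>-
--**---
---**--
-------
12) -------
-------
--****-
--**-v-
---**--
-------
13) -------
-------
--****-
--**<*-
---**--
-------
14) -------
-------
--**^*-
--****-
---**--
-------
15) -------
-------
--*<-*-
--****-
---**--
-------
16) -------
-------
--*--*-
--*v**-
---**--
-------
17) -------
-------
--*--*-
--*->*-
---**--
-------
18) -------
-------
--*-^*-
--*--*-
---**--
-------
19) -------
-------
--*-*>-
--*--*-
---**--
-------
20) -------
-----^-
--*-*--
--*--*-
---**--
-------
21) -------
-----*>
--*-*--
--*--*-
---**--
-------
22) -------
-----**
--*-*-v
--*--*-
---**--
-------

2,6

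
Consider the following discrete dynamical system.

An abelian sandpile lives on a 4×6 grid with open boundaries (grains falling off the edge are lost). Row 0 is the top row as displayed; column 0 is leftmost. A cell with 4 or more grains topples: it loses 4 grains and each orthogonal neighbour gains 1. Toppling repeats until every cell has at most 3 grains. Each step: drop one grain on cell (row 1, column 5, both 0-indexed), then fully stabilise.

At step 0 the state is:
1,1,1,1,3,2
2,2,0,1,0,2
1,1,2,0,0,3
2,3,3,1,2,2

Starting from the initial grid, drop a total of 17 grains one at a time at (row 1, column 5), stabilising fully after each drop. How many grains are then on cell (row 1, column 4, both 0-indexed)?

gen 0: 1,1,1,1,3,2
2,2,0,1,0,2
1,1,2,0,0,3
2,3,3,1,2,2
gen 1: 1,1,1,1,3,2
2,2,0,1,0,3
1,1,2,0,0,3
2,3,3,1,2,2
gen 2: 1,1,1,1,3,3
2,2,0,1,1,1
1,1,2,0,1,0
2,3,3,1,2,3
gen 3: 1,1,1,1,3,3
2,2,0,1,1,2
1,1,2,0,1,0
2,3,3,1,2,3
gen 4: 1,1,1,1,3,3
2,2,0,1,1,3
1,1,2,0,1,0
2,3,3,1,2,3
gen 5: 1,1,1,2,0,1
2,2,0,1,3,1
1,1,2,0,1,1
2,3,3,1,2,3
gen 6: 1,1,1,2,0,1
2,2,0,1,3,2
1,1,2,0,1,1
2,3,3,1,2,3
gen 7: 1,1,1,2,0,1
2,2,0,1,3,3
1,1,2,0,1,1
2,3,3,1,2,3
gen 8: 1,1,1,2,1,2
2,2,0,2,0,1
1,1,2,0,2,2
2,3,3,1,2,3
gen 9: 1,1,1,2,1,2
2,2,0,2,0,2
1,1,2,0,2,2
2,3,3,1,2,3
gen 10: 1,1,1,2,1,2
2,2,0,2,0,3
1,1,2,0,2,2
2,3,3,1,2,3
gen 11: 1,1,1,2,1,3
2,2,0,2,1,0
1,1,2,0,2,3
2,3,3,1,2,3
gen 12: 1,1,1,2,1,3
2,2,0,2,1,1
1,1,2,0,2,3
2,3,3,1,2,3
gen 13: 1,1,1,2,1,3
2,2,0,2,1,2
1,1,2,0,2,3
2,3,3,1,2,3
gen 14: 1,1,1,2,1,3
2,2,0,2,1,3
1,1,2,0,2,3
2,3,3,1,2,3
gen 15: 1,1,1,2,2,0
2,2,0,2,2,2
1,1,2,0,3,1
2,3,3,1,3,0
gen 16: 1,1,1,2,2,0
2,2,0,2,2,3
1,1,2,0,3,1
2,3,3,1,3,0
gen 17: 1,1,1,2,2,1
2,2,0,2,3,0
1,1,2,0,3,2
2,3,3,1,3,0

3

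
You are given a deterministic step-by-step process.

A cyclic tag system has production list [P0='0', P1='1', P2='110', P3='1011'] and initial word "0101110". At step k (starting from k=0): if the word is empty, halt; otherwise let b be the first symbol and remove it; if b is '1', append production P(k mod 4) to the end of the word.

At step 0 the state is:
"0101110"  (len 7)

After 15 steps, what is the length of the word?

15

[0] "0101110"  (len 7)
[1] "101110"  (len 6)
[2] "011101"  (len 6)
[3] "11101"  (len 5)
[4] "11011011"  (len 8)
[5] "10110110"  (len 8)
[6] "01101101"  (len 8)
[7] "1101101"  (len 7)
[8] "1011011011"  (len 10)
[9] "0110110110"  (len 10)
[10] "110110110"  (len 9)
[11] "10110110110"  (len 11)
[12] "01101101101011"  (len 14)
[13] "1101101101011"  (len 13)
[14] "1011011010111"  (len 13)
[15] "011011010111110"  (len 15)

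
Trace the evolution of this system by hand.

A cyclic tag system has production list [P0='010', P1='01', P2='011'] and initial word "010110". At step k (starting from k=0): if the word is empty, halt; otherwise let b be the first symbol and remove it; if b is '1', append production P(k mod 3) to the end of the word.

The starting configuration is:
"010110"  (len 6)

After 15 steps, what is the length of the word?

9

[0] "010110"  (len 6)
[1] "10110"  (len 5)
[2] "011001"  (len 6)
[3] "11001"  (len 5)
[4] "1001010"  (len 7)
[5] "00101001"  (len 8)
[6] "0101001"  (len 7)
[7] "101001"  (len 6)
[8] "0100101"  (len 7)
[9] "100101"  (len 6)
[10] "00101010"  (len 8)
[11] "0101010"  (len 7)
[12] "101010"  (len 6)
[13] "01010010"  (len 8)
[14] "1010010"  (len 7)
[15] "010010011"  (len 9)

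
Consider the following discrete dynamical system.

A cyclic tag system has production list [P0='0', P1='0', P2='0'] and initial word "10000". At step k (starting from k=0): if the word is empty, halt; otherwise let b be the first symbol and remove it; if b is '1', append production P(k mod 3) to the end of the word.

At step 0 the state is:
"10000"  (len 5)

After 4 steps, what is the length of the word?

0) "10000"  (len 5)
1) "00000"  (len 5)
2) "0000"  (len 4)
3) "000"  (len 3)
4) "00"  (len 2)

2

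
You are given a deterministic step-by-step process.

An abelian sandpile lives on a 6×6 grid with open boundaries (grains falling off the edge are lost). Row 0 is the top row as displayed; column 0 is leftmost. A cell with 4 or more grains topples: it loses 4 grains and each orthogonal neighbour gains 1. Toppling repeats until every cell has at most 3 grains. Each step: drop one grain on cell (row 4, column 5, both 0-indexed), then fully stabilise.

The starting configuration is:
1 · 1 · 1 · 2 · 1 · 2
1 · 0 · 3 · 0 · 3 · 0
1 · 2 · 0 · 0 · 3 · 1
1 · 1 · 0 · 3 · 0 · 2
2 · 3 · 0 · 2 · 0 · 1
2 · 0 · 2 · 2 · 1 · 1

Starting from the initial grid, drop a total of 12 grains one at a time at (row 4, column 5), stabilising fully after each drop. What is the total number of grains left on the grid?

51

t=0: 1 · 1 · 1 · 2 · 1 · 2
1 · 0 · 3 · 0 · 3 · 0
1 · 2 · 0 · 0 · 3 · 1
1 · 1 · 0 · 3 · 0 · 2
2 · 3 · 0 · 2 · 0 · 1
2 · 0 · 2 · 2 · 1 · 1
t=1: 1 · 1 · 1 · 2 · 1 · 2
1 · 0 · 3 · 0 · 3 · 0
1 · 2 · 0 · 0 · 3 · 1
1 · 1 · 0 · 3 · 0 · 2
2 · 3 · 0 · 2 · 0 · 2
2 · 0 · 2 · 2 · 1 · 1
t=2: 1 · 1 · 1 · 2 · 1 · 2
1 · 0 · 3 · 0 · 3 · 0
1 · 2 · 0 · 0 · 3 · 1
1 · 1 · 0 · 3 · 0 · 2
2 · 3 · 0 · 2 · 0 · 3
2 · 0 · 2 · 2 · 1 · 1
t=3: 1 · 1 · 1 · 2 · 1 · 2
1 · 0 · 3 · 0 · 3 · 0
1 · 2 · 0 · 0 · 3 · 1
1 · 1 · 0 · 3 · 0 · 3
2 · 3 · 0 · 2 · 1 · 0
2 · 0 · 2 · 2 · 1 · 2
t=4: 1 · 1 · 1 · 2 · 1 · 2
1 · 0 · 3 · 0 · 3 · 0
1 · 2 · 0 · 0 · 3 · 1
1 · 1 · 0 · 3 · 0 · 3
2 · 3 · 0 · 2 · 1 · 1
2 · 0 · 2 · 2 · 1 · 2
t=5: 1 · 1 · 1 · 2 · 1 · 2
1 · 0 · 3 · 0 · 3 · 0
1 · 2 · 0 · 0 · 3 · 1
1 · 1 · 0 · 3 · 0 · 3
2 · 3 · 0 · 2 · 1 · 2
2 · 0 · 2 · 2 · 1 · 2
t=6: 1 · 1 · 1 · 2 · 1 · 2
1 · 0 · 3 · 0 · 3 · 0
1 · 2 · 0 · 0 · 3 · 1
1 · 1 · 0 · 3 · 0 · 3
2 · 3 · 0 · 2 · 1 · 3
2 · 0 · 2 · 2 · 1 · 2
t=7: 1 · 1 · 1 · 2 · 1 · 2
1 · 0 · 3 · 0 · 3 · 0
1 · 2 · 0 · 0 · 3 · 2
1 · 1 · 0 · 3 · 1 · 0
2 · 3 · 0 · 2 · 2 · 1
2 · 0 · 2 · 2 · 1 · 3
t=8: 1 · 1 · 1 · 2 · 1 · 2
1 · 0 · 3 · 0 · 3 · 0
1 · 2 · 0 · 0 · 3 · 2
1 · 1 · 0 · 3 · 1 · 0
2 · 3 · 0 · 2 · 2 · 2
2 · 0 · 2 · 2 · 1 · 3
t=9: 1 · 1 · 1 · 2 · 1 · 2
1 · 0 · 3 · 0 · 3 · 0
1 · 2 · 0 · 0 · 3 · 2
1 · 1 · 0 · 3 · 1 · 0
2 · 3 · 0 · 2 · 2 · 3
2 · 0 · 2 · 2 · 1 · 3
t=10: 1 · 1 · 1 · 2 · 1 · 2
1 · 0 · 3 · 0 · 3 · 0
1 · 2 · 0 · 0 · 3 · 2
1 · 1 · 0 · 3 · 1 · 1
2 · 3 · 0 · 2 · 3 · 1
2 · 0 · 2 · 2 · 2 · 0
t=11: 1 · 1 · 1 · 2 · 1 · 2
1 · 0 · 3 · 0 · 3 · 0
1 · 2 · 0 · 0 · 3 · 2
1 · 1 · 0 · 3 · 1 · 1
2 · 3 · 0 · 2 · 3 · 2
2 · 0 · 2 · 2 · 2 · 0
t=12: 1 · 1 · 1 · 2 · 1 · 2
1 · 0 · 3 · 0 · 3 · 0
1 · 2 · 0 · 0 · 3 · 2
1 · 1 · 0 · 3 · 1 · 1
2 · 3 · 0 · 2 · 3 · 3
2 · 0 · 2 · 2 · 2 · 0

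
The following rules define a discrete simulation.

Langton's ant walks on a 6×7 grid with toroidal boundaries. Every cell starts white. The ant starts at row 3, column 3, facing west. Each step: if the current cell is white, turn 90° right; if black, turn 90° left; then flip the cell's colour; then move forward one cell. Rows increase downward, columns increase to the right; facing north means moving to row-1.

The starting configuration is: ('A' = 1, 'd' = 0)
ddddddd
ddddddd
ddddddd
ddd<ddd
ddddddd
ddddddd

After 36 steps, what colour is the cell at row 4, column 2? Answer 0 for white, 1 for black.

step 0: ddddddd
ddddddd
ddddddd
ddd<ddd
ddddddd
ddddddd
step 1: ddddddd
ddddddd
ddd^ddd
dddAddd
ddddddd
ddddddd
step 2: ddddddd
ddddddd
dddA>dd
dddAddd
ddddddd
ddddddd
step 3: ddddddd
ddddddd
dddAAdd
dddAvdd
ddddddd
ddddddd
step 4: ddddddd
ddddddd
dddAAdd
ddd<Add
ddddddd
ddddddd
step 5: ddddddd
ddddddd
dddAAdd
ddddAdd
dddvddd
ddddddd
step 6: ddddddd
ddddddd
dddAAdd
ddddAdd
dd<Addd
ddddddd
step 7: ddddddd
ddddddd
dddAAdd
dd^dAdd
ddAAddd
ddddddd
step 8: ddddddd
ddddddd
dddAAdd
ddA>Add
ddAAddd
ddddddd
step 9: ddddddd
ddddddd
dddAAdd
ddAAAdd
ddAvddd
ddddddd
step 10: ddddddd
ddddddd
dddAAdd
ddAAAdd
ddAd>dd
ddddddd
step 11: ddddddd
ddddddd
dddAAdd
ddAAAdd
ddAdAdd
ddddvdd
step 12: ddddddd
ddddddd
dddAAdd
ddAAAdd
ddAdAdd
ddd<Add
step 13: ddddddd
ddddddd
dddAAdd
ddAAAdd
ddA^Add
dddAAdd
step 14: ddddddd
ddddddd
dddAAdd
ddAAAdd
ddAA>dd
dddAAdd
step 15: ddddddd
ddddddd
dddAAdd
ddAA^dd
ddAAddd
dddAAdd
step 16: ddddddd
ddddddd
dddAAdd
ddA<ddd
ddAAddd
dddAAdd
step 17: ddddddd
ddddddd
dddAAdd
ddAdddd
ddAvddd
dddAAdd
step 18: ddddddd
ddddddd
dddAAdd
ddAdddd
ddAd>dd
dddAAdd
step 19: ddddddd
ddddddd
dddAAdd
ddAdddd
ddAdAdd
dddAvdd
step 20: ddddddd
ddddddd
dddAAdd
ddAdddd
ddAdAdd
dddAd>d
step 21: dddddvd
ddddddd
dddAAdd
ddAdddd
ddAdAdd
dddAdAd
step 22: dddd<Ad
ddddddd
dddAAdd
ddAdddd
ddAdAdd
dddAdAd
step 23: ddddAAd
ddddddd
dddAAdd
ddAdddd
ddAdAdd
dddA^Ad
step 24: ddddAAd
ddddddd
dddAAdd
ddAdddd
ddAdAdd
dddAA>d
step 25: ddddAAd
ddddddd
dddAAdd
ddAdddd
ddAdA^d
dddAAdd
step 26: ddddAAd
ddddddd
dddAAdd
ddAdddd
ddAdAA>
dddAAdd
step 27: ddddAAd
ddddddd
dddAAdd
ddAdddd
ddAdAAA
dddAAdv
step 28: ddddAAd
ddddddd
dddAAdd
ddAdddd
ddAdAAA
dddAA<A
step 29: ddddAAd
ddddddd
dddAAdd
ddAdddd
ddAdA^A
dddAAAA
step 30: ddddAAd
ddddddd
dddAAdd
ddAdddd
ddAd<dA
dddAAAA
step 31: ddddAAd
ddddddd
dddAAdd
ddAdddd
ddAdddA
dddAvAA
step 32: ddddAAd
ddddddd
dddAAdd
ddAdddd
ddAdddA
dddAd>A
step 33: ddddAAd
ddddddd
dddAAdd
ddAdddd
ddAdd^A
dddAddA
step 34: ddddAAd
ddddddd
dddAAdd
ddAdddd
ddAddA>
dddAddA
step 35: ddddAAd
ddddddd
dddAAdd
ddAddd^
ddAddAd
dddAddA
step 36: ddddAAd
ddddddd
dddAAdd
>dAdddA
ddAddAd
dddAddA

1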